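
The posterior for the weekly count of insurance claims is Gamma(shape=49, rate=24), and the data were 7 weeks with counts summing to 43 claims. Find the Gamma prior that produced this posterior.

A Gamma(α, β) prior (rate parametrization) on a Poisson rate with n observations summing to S gives posterior Gamma(α+S, β+n).
So α = 49 − 43 = 6 and β = 24 − 7 = 17.

Gamma(shape=6, rate=17)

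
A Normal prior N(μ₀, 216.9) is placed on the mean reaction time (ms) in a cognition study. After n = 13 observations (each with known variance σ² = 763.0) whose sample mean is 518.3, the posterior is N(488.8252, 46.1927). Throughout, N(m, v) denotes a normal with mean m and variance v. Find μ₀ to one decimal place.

With known observation variance, the Normal–Normal posterior has precision τ_n = τ₀ + n/σ² and mean μ_n = (τ₀μ₀ + (n/σ²)x̄)/τ_n.
Here τ₀ = 1/216.9 = 0.004610 and τ_data = 13/763.0 = 0.017038, so τ_n = 0.021648.
Rearranging for μ₀: μ₀ = (μ_n·τ_n − τ_data·x̄)/τ₀ = (488.8252·0.021648 − 0.017038·518.3) / 0.004610 = 1.751293/0.004610 ≈ 379.9.

μ₀ = 379.9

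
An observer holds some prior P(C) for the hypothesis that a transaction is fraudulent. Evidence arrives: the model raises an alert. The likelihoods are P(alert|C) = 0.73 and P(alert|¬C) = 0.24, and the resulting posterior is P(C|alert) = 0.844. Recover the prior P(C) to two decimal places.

P(C) = 0.64

Bayes' rule in odds form gives O(C|E) = O(C)·[P(E|C)/P(E|¬C)], hence O(C) = O(C|E)/LR.
Posterior odds = 0.844/(1−0.844) = 5.4103. LR = 0.73/0.24 = 3.0417.
Prior odds = 5.4103/3.0417 = 1.7787, so P(C) = 1.7787/(1+1.7787) ≈ 0.64.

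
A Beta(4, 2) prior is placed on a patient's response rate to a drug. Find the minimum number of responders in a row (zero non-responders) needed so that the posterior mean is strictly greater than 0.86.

k = 9

After k responders and 0 non-responders the posterior is Beta(4+k, 2), with mean (4+k)/(4+2+k).
Set (4+k)/(6+k) > 0.86 and solve: k > (0.86·6 − 4)/(1 − 0.86) = 8.286.
The smallest integer exceeding 8.286 is 9, and checking k=9: (13)/(15) = 0.8667 > 0.86.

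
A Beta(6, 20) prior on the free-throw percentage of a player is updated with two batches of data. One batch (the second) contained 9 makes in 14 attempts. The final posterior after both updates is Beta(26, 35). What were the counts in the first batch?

11 makes and 10 misses

Because Beta–binomial updating is additive in the counts, the combined data contributed (α_post−α_prior, β_post−β_prior) successes and failures.
Total across both batches: 26−6=20 makes, 35−20=15 misses.
Subtract the second batch: 20−9=11 makes and 15−5=10 misses.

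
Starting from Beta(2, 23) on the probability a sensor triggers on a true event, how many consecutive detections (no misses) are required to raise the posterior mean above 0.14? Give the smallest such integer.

k = 2

After k detections and 0 misses the posterior is Beta(2+k, 23), with mean (2+k)/(2+23+k).
Set (2+k)/(25+k) > 0.14 and solve: k > (0.14·25 − 2)/(1 − 0.14) = 1.744.
The smallest integer exceeding 1.744 is 2.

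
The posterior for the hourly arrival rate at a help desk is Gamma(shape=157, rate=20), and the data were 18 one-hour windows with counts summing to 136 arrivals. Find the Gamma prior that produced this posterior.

Gamma(shape=21, rate=2)

Gamma–Poisson conjugacy: posterior shape = α + Σxᵢ, posterior rate = β + n.
So α = 157 − 136 = 21 and β = 20 − 18 = 2.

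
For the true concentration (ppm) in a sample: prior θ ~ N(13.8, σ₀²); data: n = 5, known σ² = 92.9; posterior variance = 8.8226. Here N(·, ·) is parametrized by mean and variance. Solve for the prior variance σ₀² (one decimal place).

For the Normal–Normal model with known σ², precisions add: τ_n = τ₀ + n/σ².
So 1/σ₀² = 1/8.8226 − 5/92.9 = 0.113345 − 0.053821 = 0.059524.
Hence σ₀² = 1/0.059524 ≈ 16.8.

σ₀² = 16.8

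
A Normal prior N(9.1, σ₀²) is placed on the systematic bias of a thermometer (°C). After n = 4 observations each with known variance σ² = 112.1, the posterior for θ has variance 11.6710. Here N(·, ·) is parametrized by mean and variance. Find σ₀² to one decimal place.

Posterior precision equals prior precision plus data precision: 1/σ_n² = 1/σ₀² + n/σ².
So 1/σ₀² = 1/11.6710 − 4/112.1 = 0.085682 − 0.035682 = 0.050000.
Hence σ₀² = 1/0.050000 ≈ 20.0.

σ₀² = 20.0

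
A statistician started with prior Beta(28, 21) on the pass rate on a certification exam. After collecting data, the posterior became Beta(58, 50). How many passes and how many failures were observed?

30 passes and 29 failures

A Beta(α, β) prior with s successes and f failures in binomial data gives a Beta(α+s, β+f) posterior.
Match parameters: s=58−28=30, f=50−21=29.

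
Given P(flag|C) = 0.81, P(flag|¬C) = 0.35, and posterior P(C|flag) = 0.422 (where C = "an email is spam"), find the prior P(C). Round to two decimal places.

P(C) = 0.24

Bayes' rule in odds form gives O(C|E) = O(C)·[P(E|C)/P(E|¬C)], hence O(C) = O(C|E)/LR.
Posterior odds = 0.422/(1−0.422) = 0.7301. LR = 0.81/0.35 = 2.3143.
Prior odds = 0.7301/2.3143 = 0.3155, so P(C) = 0.3155/(1+0.3155) ≈ 0.24.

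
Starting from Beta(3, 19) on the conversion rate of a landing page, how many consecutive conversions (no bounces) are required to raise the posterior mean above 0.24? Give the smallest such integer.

After k conversions and 0 bounces the posterior is Beta(3+k, 19), with mean (3+k)/(3+19+k).
Set (3+k)/(22+k) > 0.24 and solve: k > (0.24·22 − 3)/(1 − 0.24) = 3.000.
The smallest integer exceeding 3.000 is 4, and checking k=4: (7)/(26) = 0.2692 > 0.24.

k = 4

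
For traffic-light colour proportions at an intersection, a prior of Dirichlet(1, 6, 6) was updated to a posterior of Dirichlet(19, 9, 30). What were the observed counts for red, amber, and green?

For a Dirichlet(α) prior with multinomial counts c, the posterior is Dirichlet(α + c) componentwise.
Counts are posterior − prior componentwise: 19−1=18, 9−6=3, 30−6=24.

counts (18, 3, 24)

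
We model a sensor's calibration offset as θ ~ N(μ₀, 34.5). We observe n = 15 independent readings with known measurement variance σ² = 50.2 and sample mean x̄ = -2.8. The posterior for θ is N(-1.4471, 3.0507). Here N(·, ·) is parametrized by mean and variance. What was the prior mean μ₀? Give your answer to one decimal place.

The posterior mean is a precision-weighted average: μ_n = (τ₀μ₀ + τ_data·x̄)/(τ₀+τ_data), with τ₀=1/σ₀² and τ_data=n/σ².
Here τ₀ = 1/34.5 = 0.028986 and τ_data = 15/50.2 = 0.298805, so τ_n = 0.327791.
Rearranging for μ₀: μ₀ = (μ_n·τ_n − τ_data·x̄)/τ₀ = (-1.4471·0.327791 − 0.298805·-2.8) / 0.028986 = 0.362308/0.028986 ≈ 12.5.

μ₀ = 12.5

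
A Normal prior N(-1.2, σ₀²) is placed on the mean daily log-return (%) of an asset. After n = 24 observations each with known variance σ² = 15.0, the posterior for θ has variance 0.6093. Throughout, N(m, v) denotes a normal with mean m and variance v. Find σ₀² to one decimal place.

For the Normal–Normal model with known σ², precisions add: τ_n = τ₀ + n/σ².
So 1/σ₀² = 1/0.6093 − 24/15.0 = 1.641228 − 1.600000 = 0.041228.
Hence σ₀² = 1/0.041228 ≈ 24.3.

σ₀² = 24.3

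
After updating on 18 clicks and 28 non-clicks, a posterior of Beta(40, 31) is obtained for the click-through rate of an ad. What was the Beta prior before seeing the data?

Beta(22, 3)

A Beta(a, b) prior with s successes and f failures in binomial data gives a Beta(a+s, b+f) posterior.
Subtract the data counts: 40−18=22, 31−28=3.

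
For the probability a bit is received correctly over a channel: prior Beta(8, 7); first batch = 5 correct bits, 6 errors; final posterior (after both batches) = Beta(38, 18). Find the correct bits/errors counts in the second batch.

Because Beta–binomial updating is additive in the counts, the combined data contributed (α_post−α_prior, β_post−β_prior) successes and failures.
Total across both batches: 38−8=30 correct bits, 18−7=11 errors.
Subtract the first batch: 30−5=25 correct bits and 11−6=5 errors.

25 correct bits and 5 errors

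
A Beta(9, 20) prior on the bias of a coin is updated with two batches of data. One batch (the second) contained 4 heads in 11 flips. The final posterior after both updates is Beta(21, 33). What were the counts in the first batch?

8 heads and 6 tails

Because Beta–binomial updating is additive in the counts, the combined data contributed (α_post−α_prior, β_post−β_prior) successes and failures.
Total across both batches: 21−9=12 heads, 33−20=13 tails.
Subtract the second batch: 12−4=8 heads and 13−7=6 tails.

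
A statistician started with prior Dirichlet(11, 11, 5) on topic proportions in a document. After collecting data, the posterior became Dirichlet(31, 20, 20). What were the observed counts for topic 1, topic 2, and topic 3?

For a Dirichlet(α) prior with multinomial counts c, the posterior is Dirichlet(α + c) componentwise.
Counts are posterior − prior componentwise: 31−11=20, 20−11=9, 20−5=15.

counts (20, 9, 15)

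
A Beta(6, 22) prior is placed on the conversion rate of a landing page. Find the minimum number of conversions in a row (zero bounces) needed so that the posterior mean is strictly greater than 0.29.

k = 3

After k conversions and 0 bounces the posterior is Beta(6+k, 22), with mean (6+k)/(6+22+k).
Set (6+k)/(28+k) > 0.29 and solve: k > (0.29·28 − 6)/(1 − 0.29) = 2.986.
The smallest integer exceeding 2.986 is 3, and checking k=3: (9)/(31) = 0.2903 > 0.29.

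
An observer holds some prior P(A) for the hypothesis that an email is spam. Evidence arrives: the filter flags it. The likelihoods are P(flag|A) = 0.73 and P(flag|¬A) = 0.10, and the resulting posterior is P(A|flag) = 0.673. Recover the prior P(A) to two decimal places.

P(A) = 0.22

Bayes' rule in odds form gives O(A|E) = O(A)·[P(E|A)/P(E|¬A)], hence O(A) = O(A|E)/LR.
Posterior odds = 0.673/(1−0.673) = 2.0581. LR = 0.73/0.10 = 7.3000.
Prior odds = 2.0581/7.3000 = 0.2819, so P(A) = 0.2819/(1+0.2819) ≈ 0.22.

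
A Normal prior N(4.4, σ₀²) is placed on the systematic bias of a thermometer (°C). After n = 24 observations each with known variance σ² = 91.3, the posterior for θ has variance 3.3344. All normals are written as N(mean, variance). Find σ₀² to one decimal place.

σ₀² = 27.0

Posterior precision equals prior precision plus data precision: 1/σ_n² = 1/σ₀² + n/σ².
So 1/σ₀² = 1/3.3344 − 24/91.3 = 0.299904 − 0.262870 = 0.037034.
Hence σ₀² = 1/0.037034 ≈ 27.0.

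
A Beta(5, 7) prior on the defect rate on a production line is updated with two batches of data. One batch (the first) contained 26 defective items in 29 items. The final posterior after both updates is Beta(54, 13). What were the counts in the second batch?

23 defective items and 3 good items

Because Beta–binomial updating is additive in the counts, the combined data contributed (α_post−α_prior, β_post−β_prior) successes and failures.
Total across both batches: 54−5=49 defective items, 13−7=6 good items.
Subtract the first batch: 49−26=23 defective items and 6−3=3 good items.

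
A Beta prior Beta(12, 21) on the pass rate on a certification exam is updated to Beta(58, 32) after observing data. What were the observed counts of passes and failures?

46 passes and 11 failures

Under Beta–binomial conjugacy the posterior parameters are (α+s, β+f).
Match parameters: s=58−12=46, f=32−21=11.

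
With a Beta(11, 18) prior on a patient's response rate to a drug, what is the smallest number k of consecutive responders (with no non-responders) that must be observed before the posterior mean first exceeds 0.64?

After k responders and 0 non-responders the posterior is Beta(11+k, 18), with mean (11+k)/(11+18+k).
Set (11+k)/(29+k) > 0.64 and solve: k > (0.64·29 − 11)/(1 − 0.64) = 21.000.
The smallest integer exceeding 21.000 is 22, and checking k=22: (33)/(51) = 0.6471 > 0.64.

k = 22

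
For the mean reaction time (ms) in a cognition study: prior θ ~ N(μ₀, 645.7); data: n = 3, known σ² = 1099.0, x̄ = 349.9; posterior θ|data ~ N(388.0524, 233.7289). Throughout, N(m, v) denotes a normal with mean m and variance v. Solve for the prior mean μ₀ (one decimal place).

μ₀ = 455.3

The posterior mean is a precision-weighted average: μ_n = (τ₀μ₀ + τ_data·x̄)/(τ₀+τ_data), with τ₀=1/σ₀² and τ_data=n/σ².
Here τ₀ = 1/645.7 = 0.001549 and τ_data = 3/1099.0 = 0.002730, so τ_n = 0.004279.
Rearranging for μ₀: μ₀ = (μ_n·τ_n − τ_data·x̄)/τ₀ = (388.0524·0.004279 − 0.002730·349.9) / 0.001549 = 0.705249/0.001549 ≈ 455.3.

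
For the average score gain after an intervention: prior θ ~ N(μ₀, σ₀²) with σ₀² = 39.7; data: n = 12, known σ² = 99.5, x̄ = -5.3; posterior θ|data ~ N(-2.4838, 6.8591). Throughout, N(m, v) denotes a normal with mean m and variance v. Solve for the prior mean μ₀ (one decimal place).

μ₀ = 11.0

The posterior mean is a precision-weighted average: μ_n = (τ₀μ₀ + τ_data·x̄)/(τ₀+τ_data), with τ₀=1/σ₀² and τ_data=n/σ².
Here τ₀ = 1/39.7 = 0.025189 and τ_data = 12/99.5 = 0.120603, so τ_n = 0.145792.
Rearranging for μ₀: μ₀ = (μ_n·τ_n − τ_data·x̄)/τ₀ = (-2.4838·0.145792 − 0.120603·-5.3) / 0.025189 = 0.277078/0.025189 ≈ 11.0.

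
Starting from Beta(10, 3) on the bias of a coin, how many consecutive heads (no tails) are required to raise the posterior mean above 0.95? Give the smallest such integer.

k = 48

After k heads and 0 tails the posterior is Beta(10+k, 3), with mean (10+k)/(10+3+k).
Set (10+k)/(13+k) > 0.95 and solve: k > (0.95·13 − 10)/(1 − 0.95) = 47.000.
The smallest integer exceeding 47.000 is 48, and checking k=48: (58)/(61) = 0.9508 > 0.95.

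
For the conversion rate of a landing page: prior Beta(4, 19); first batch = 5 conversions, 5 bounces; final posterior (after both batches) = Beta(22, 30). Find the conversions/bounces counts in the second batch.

Sequential conjugate updates are equivalent to a single update on the pooled data, so total successes = posterior α − prior α and total failures = posterior β − prior β.
Total across both batches: 22−4=18 conversions, 30−19=11 bounces.
Subtract the first batch: 18−5=13 conversions and 11−5=6 bounces.

13 conversions and 6 bounces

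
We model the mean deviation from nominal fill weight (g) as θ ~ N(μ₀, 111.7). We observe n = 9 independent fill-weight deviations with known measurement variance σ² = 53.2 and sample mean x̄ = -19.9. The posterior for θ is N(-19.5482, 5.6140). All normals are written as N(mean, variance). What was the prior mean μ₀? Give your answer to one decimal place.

The posterior mean is a precision-weighted average: μ_n = (τ₀μ₀ + τ_data·x̄)/(τ₀+τ_data), with τ₀=1/σ₀² and τ_data=n/σ².
Here τ₀ = 1/111.7 = 0.008953 and τ_data = 9/53.2 = 0.169173, so τ_n = 0.178126.
Rearranging for μ₀: μ₀ = (μ_n·τ_n − τ_data·x̄)/τ₀ = (-19.5482·0.178126 − 0.169173·-19.9) / 0.008953 = -0.115500/0.008953 ≈ -12.9.

μ₀ = -12.9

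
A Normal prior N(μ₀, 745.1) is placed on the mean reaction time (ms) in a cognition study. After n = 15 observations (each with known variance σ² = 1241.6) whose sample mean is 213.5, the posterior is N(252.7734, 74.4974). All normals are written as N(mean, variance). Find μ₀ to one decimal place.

μ₀ = 606.3

The posterior mean is a precision-weighted average: μ_n = (τ₀μ₀ + τ_data·x̄)/(τ₀+τ_data), with τ₀=1/σ₀² and τ_data=n/σ².
Here τ₀ = 1/745.1 = 0.001342 and τ_data = 15/1241.6 = 0.012081, so τ_n = 0.013423.
Rearranging for μ₀: μ₀ = (μ_n·τ_n − τ_data·x̄)/τ₀ = (252.7734·0.013423 − 0.012081·213.5) / 0.001342 = 0.813684/0.001342 ≈ 606.3.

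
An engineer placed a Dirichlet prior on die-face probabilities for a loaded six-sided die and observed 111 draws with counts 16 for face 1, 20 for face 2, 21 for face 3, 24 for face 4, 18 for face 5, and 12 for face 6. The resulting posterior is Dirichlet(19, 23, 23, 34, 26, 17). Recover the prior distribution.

Dirichlet(3, 3, 2, 10, 8, 5)

For a Dirichlet(α) prior with multinomial counts c, the posterior is Dirichlet(α + c) componentwise.
Subtract each count from the matching posterior parameter: 19−16=3, 23−20=3, 23−21=2, 34−24=10, 26−18=8, 17−12=5.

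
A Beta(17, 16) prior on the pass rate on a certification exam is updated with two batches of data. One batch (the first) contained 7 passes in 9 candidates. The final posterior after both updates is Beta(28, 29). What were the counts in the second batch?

4 passes and 11 failures

Sequential conjugate updates are equivalent to a single update on the pooled data, so total successes = posterior α − prior α and total failures = posterior β − prior β.
Total across both batches: 28−17=11 passes, 29−16=13 failures.
Subtract the first batch: 11−7=4 passes and 13−2=11 failures.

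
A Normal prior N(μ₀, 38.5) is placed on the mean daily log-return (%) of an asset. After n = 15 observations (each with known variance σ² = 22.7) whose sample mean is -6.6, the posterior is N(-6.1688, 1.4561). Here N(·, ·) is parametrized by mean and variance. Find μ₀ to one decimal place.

μ₀ = 4.8

The posterior mean is a precision-weighted average: μ_n = (τ₀μ₀ + τ_data·x̄)/(τ₀+τ_data), with τ₀=1/σ₀² and τ_data=n/σ².
Here τ₀ = 1/38.5 = 0.025974 and τ_data = 15/22.7 = 0.660793, so τ_n = 0.686767.
Rearranging for μ₀: μ₀ = (μ_n·τ_n − τ_data·x̄)/τ₀ = (-6.1688·0.686767 − 0.660793·-6.6) / 0.025974 = 0.124706/0.025974 ≈ 4.8.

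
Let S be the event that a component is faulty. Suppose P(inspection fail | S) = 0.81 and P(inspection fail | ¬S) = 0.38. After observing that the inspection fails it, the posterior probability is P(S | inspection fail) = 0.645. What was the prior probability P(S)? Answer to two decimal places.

Bayes' rule in odds form gives O(S|E) = O(S)·[P(E|S)/P(E|¬S)], hence O(S) = O(S|E)/LR.
Posterior odds = 0.645/(1−0.645) = 1.8169. LR = 0.81/0.38 = 2.1316.
Prior odds = 1.8169/2.1316 = 0.8524, so P(S) = 0.8524/(1+0.8524) ≈ 0.46.

P(S) = 0.46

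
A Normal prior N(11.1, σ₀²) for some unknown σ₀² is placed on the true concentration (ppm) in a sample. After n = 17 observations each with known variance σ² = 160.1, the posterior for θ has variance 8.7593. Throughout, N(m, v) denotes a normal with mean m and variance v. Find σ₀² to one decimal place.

σ₀² = 125.3

For the Normal–Normal model with known σ², precisions add: τ_n = τ₀ + n/σ².
So 1/σ₀² = 1/8.7593 − 17/160.1 = 0.114164 − 0.106184 = 0.007980.
Hence σ₀² = 1/0.007980 ≈ 125.3.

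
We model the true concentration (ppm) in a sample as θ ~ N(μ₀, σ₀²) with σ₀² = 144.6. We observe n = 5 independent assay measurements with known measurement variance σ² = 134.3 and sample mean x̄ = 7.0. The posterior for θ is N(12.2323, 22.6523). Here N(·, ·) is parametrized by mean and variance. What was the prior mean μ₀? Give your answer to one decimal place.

μ₀ = 40.4

The posterior mean is a precision-weighted average: μ_n = (τ₀μ₀ + τ_data·x̄)/(τ₀+τ_data), with τ₀=1/σ₀² and τ_data=n/σ².
Here τ₀ = 1/144.6 = 0.006916 and τ_data = 5/134.3 = 0.037230, so τ_n = 0.044146.
Rearranging for μ₀: μ₀ = (μ_n·τ_n − τ_data·x̄)/τ₀ = (12.2323·0.044146 − 0.037230·7.0) / 0.006916 = 0.279397/0.006916 ≈ 40.4.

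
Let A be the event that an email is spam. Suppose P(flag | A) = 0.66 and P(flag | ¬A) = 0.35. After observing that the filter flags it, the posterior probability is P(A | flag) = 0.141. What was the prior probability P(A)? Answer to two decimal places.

P(A) = 0.08

In odds form, posterior odds = prior odds × likelihood ratio, so prior odds = posterior odds ÷ LR.
Posterior odds = 0.141/(1−0.141) = 0.1641. LR = 0.66/0.35 = 1.8857.
Prior odds = 0.1641/1.8857 = 0.0870, so P(A) = 0.0870/(1+0.0870) ≈ 0.08.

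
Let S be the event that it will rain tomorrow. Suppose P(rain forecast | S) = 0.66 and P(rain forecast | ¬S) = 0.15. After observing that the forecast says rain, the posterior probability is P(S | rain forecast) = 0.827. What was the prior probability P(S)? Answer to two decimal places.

In odds form, posterior odds = prior odds × likelihood ratio, so prior odds = posterior odds ÷ LR.
Posterior odds = 0.827/(1−0.827) = 4.7803. LR = 0.66/0.15 = 4.4000.
Prior odds = 4.7803/4.4000 = 1.0864, so P(S) = 1.0864/(1+1.0864) ≈ 0.52.

P(S) = 0.52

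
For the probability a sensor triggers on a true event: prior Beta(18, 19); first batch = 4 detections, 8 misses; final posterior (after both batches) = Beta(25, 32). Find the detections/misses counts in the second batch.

3 detections and 5 misses

Sequential conjugate updates are equivalent to a single update on the pooled data, so total successes = posterior α − prior α and total failures = posterior β − prior β.
Total across both batches: 25−18=7 detections, 32−19=13 misses.
Subtract the first batch: 7−4=3 detections and 13−8=5 misses.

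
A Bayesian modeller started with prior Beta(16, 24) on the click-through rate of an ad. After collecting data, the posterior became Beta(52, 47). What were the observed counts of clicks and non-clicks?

Under Beta–binomial conjugacy the posterior parameters are (a+s, b+f).
So s = 52 − 16 = 36 and f = 47 − 24 = 23.

36 clicks and 23 non-clicks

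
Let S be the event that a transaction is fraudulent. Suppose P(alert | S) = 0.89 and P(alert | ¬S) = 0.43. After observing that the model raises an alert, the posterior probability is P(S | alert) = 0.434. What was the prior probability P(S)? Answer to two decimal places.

P(S) = 0.27

In odds form, posterior odds = prior odds × likelihood ratio, so prior odds = posterior odds ÷ LR.
Posterior odds = 0.434/(1−0.434) = 0.7668. LR = 0.89/0.43 = 2.0698.
Prior odds = 0.7668/2.0698 = 0.3705, so P(S) = 0.3705/(1+0.3705) ≈ 0.27.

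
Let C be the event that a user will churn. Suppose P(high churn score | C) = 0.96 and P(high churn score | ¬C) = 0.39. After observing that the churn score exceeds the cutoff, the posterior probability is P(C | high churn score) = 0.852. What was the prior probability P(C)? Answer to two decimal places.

P(C) = 0.70

Bayes' rule in odds form gives O(C|E) = O(C)·[P(E|C)/P(E|¬C)], hence O(C) = O(C|E)/LR.
Posterior odds = 0.852/(1−0.852) = 5.7568. LR = 0.96/0.39 = 2.4615.
Prior odds = 5.7568/2.4615 = 2.3387, so P(C) = 2.3387/(1+2.3387) ≈ 0.70.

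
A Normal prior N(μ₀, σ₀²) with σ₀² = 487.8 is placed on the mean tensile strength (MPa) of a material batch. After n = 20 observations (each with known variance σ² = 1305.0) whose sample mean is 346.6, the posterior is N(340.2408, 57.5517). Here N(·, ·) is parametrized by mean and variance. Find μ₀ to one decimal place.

The posterior mean is a precision-weighted average: μ_n = (τ₀μ₀ + τ_data·x̄)/(τ₀+τ_data), with τ₀=1/σ₀² and τ_data=n/σ².
Here τ₀ = 1/487.8 = 0.002050 and τ_data = 20/1305.0 = 0.015326, so τ_n = 0.017376.
Rearranging for μ₀: μ₀ = (μ_n·τ_n − τ_data·x̄)/τ₀ = (340.2408·0.017376 − 0.015326·346.6) / 0.002050 = 0.600033/0.002050 ≈ 292.7.

μ₀ = 292.7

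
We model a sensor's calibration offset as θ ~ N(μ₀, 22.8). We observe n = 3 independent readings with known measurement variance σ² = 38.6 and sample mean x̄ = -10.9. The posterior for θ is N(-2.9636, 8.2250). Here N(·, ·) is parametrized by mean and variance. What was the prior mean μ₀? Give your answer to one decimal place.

With known observation variance, the Normal–Normal posterior has precision τ_n = τ₀ + n/σ² and mean μ_n = (τ₀μ₀ + (n/σ²)x̄)/τ_n.
Here τ₀ = 1/22.8 = 0.043860 and τ_data = 3/38.6 = 0.077720, so τ_n = 0.121580.
Rearranging for μ₀: μ₀ = (μ_n·τ_n − τ_data·x̄)/τ₀ = (-2.9636·0.121580 − 0.077720·-10.9) / 0.043860 = 0.486834/0.043860 ≈ 11.1.

μ₀ = 11.1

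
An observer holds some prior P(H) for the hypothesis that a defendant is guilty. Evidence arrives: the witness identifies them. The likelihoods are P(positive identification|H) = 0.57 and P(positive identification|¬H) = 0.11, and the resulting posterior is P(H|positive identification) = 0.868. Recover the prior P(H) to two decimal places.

P(H) = 0.56

In odds form, posterior odds = prior odds × likelihood ratio, so prior odds = posterior odds ÷ LR.
Posterior odds = 0.868/(1−0.868) = 6.5758. LR = 0.57/0.11 = 5.1818.
Prior odds = 6.5758/5.1818 = 1.2690, so P(H) = 1.2690/(1+1.2690) ≈ 0.56.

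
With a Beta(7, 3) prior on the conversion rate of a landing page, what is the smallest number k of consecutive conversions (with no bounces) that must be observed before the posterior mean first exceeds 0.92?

k = 28

After k conversions and 0 bounces the posterior is Beta(7+k, 3), with mean (7+k)/(7+3+k).
Set (7+k)/(10+k) > 0.92 and solve: k > (0.92·10 − 7)/(1 − 0.92) = 27.500.
The smallest integer exceeding 27.500 is 28.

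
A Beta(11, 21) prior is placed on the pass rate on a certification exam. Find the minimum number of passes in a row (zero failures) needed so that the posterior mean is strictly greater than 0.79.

k = 69

After k passes and 0 failures the posterior is Beta(11+k, 21), with mean (11+k)/(11+21+k).
Set (11+k)/(32+k) > 0.79 and solve: k > (0.79·32 − 11)/(1 − 0.79) = 68.000.
The smallest integer exceeding 68.000 is 69.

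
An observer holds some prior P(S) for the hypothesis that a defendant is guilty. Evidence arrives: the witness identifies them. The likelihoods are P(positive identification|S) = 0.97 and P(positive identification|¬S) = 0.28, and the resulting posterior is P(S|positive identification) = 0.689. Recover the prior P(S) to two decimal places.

In odds form, posterior odds = prior odds × likelihood ratio, so prior odds = posterior odds ÷ LR.
Posterior odds = 0.689/(1−0.689) = 2.2154. LR = 0.97/0.28 = 3.4643.
Prior odds = 2.2154/3.4643 = 0.6395, so P(S) = 0.6395/(1+0.6395) ≈ 0.39.

P(S) = 0.39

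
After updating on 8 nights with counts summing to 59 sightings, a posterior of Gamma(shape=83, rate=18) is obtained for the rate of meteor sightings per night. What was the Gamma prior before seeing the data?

Gamma(shape=24, rate=10)

A Gamma(α, β) prior (rate parametrization) on a Poisson rate with n observations summing to S gives posterior Gamma(α+S, β+n).
So α = 83 − 59 = 24 and β = 18 − 8 = 10.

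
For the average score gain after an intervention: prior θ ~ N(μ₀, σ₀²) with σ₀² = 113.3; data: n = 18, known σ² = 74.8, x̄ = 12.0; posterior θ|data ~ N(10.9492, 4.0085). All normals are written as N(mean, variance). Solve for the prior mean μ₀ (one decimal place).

With known observation variance, the Normal–Normal posterior has precision τ_n = τ₀ + n/σ² and mean μ_n = (τ₀μ₀ + (n/σ²)x̄)/τ_n.
Here τ₀ = 1/113.3 = 0.008826 and τ_data = 18/74.8 = 0.240642, so τ_n = 0.249468.
Rearranging for μ₀: μ₀ = (μ_n·τ_n − τ_data·x̄)/τ₀ = (10.9492·0.249468 − 0.240642·12.0) / 0.008826 = -0.156229/0.008826 ≈ -17.7.

μ₀ = -17.7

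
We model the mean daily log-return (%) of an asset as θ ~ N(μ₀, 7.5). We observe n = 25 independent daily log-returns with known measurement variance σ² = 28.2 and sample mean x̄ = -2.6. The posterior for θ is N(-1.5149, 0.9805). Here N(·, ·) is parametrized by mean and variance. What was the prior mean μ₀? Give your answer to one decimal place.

The posterior mean is a precision-weighted average: μ_n = (τ₀μ₀ + τ_data·x̄)/(τ₀+τ_data), with τ₀=1/σ₀² and τ_data=n/σ².
Here τ₀ = 1/7.5 = 0.133333 and τ_data = 25/28.2 = 0.886525, so τ_n = 1.019858.
Rearranging for μ₀: μ₀ = (μ_n·τ_n − τ_data·x̄)/τ₀ = (-1.5149·1.019858 − 0.886525·-2.6) / 0.133333 = 0.759982/0.133333 ≈ 5.7.

μ₀ = 5.7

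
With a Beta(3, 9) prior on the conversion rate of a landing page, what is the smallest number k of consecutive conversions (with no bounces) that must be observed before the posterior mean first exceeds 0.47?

k = 5

After k conversions and 0 bounces the posterior is Beta(3+k, 9), with mean (3+k)/(3+9+k).
Set (3+k)/(12+k) > 0.47 and solve: k > (0.47·12 − 3)/(1 − 0.47) = 4.981.
The smallest integer exceeding 4.981 is 5.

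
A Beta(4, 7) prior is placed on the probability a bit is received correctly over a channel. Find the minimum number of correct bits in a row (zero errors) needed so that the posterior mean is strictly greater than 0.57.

After k correct bits and 0 errors the posterior is Beta(4+k, 7), with mean (4+k)/(4+7+k).
Set (4+k)/(11+k) > 0.57 and solve: k > (0.57·11 − 4)/(1 − 0.57) = 5.279.
The smallest integer exceeding 5.279 is 6, and checking k=6: (10)/(17) = 0.5882 > 0.57.

k = 6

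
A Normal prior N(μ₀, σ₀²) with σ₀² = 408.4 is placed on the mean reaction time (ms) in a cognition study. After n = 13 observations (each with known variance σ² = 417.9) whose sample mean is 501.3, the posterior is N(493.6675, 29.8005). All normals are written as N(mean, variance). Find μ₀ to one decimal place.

With known observation variance, the Normal–Normal posterior has precision τ_n = τ₀ + n/σ² and mean μ_n = (τ₀μ₀ + (n/σ²)x̄)/τ_n.
Here τ₀ = 1/408.4 = 0.002449 and τ_data = 13/417.9 = 0.031108, so τ_n = 0.033557.
Rearranging for μ₀: μ₀ = (μ_n·τ_n − τ_data·x̄)/τ₀ = (493.6675·0.033557 − 0.031108·501.3) / 0.002449 = 0.971560/0.002449 ≈ 396.7.

μ₀ = 396.7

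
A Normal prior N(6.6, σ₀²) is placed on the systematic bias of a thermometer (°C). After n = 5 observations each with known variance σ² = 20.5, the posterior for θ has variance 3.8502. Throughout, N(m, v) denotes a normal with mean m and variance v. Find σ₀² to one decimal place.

σ₀² = 63.2

Posterior precision equals prior precision plus data precision: 1/σ_n² = 1/σ₀² + n/σ².
So 1/σ₀² = 1/3.8502 − 5/20.5 = 0.259727 − 0.243902 = 0.015825.
Hence σ₀² = 1/0.015825 ≈ 63.2.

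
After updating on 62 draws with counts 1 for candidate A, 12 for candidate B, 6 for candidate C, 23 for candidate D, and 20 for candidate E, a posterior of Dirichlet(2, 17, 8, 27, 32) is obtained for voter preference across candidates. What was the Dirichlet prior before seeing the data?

For a Dirichlet(α) prior with multinomial counts c, the posterior is Dirichlet(α + c) componentwise.
Subtract each count from the matching posterior parameter: 2−1=1, 17−12=5, 8−6=2, 27−23=4, 32−20=12.

Dirichlet(1, 5, 2, 4, 12)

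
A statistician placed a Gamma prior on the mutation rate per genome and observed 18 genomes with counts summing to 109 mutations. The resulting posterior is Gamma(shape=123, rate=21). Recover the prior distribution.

A Gamma(α, β) prior (rate parametrization) on a Poisson rate with n observations summing to S gives posterior Gamma(α+S, β+n).
So α = 123 − 109 = 14 and β = 21 − 18 = 3.

Gamma(shape=14, rate=3)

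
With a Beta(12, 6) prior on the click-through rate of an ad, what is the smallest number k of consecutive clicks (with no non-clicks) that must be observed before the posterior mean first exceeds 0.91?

After k clicks and 0 non-clicks the posterior is Beta(12+k, 6), with mean (12+k)/(12+6+k).
Set (12+k)/(18+k) > 0.91 and solve: k > (0.91·18 − 12)/(1 − 0.91) = 48.667.
The smallest integer exceeding 48.667 is 49.

k = 49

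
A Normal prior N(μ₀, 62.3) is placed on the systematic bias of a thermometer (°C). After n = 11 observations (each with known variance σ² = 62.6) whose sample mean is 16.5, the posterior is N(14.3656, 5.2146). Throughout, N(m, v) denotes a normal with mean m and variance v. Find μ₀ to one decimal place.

With known observation variance, the Normal–Normal posterior has precision τ_n = τ₀ + n/σ² and mean μ_n = (τ₀μ₀ + (n/σ²)x̄)/τ_n.
Here τ₀ = 1/62.3 = 0.016051 and τ_data = 11/62.6 = 0.175719, so τ_n = 0.191770.
Rearranging for μ₀: μ₀ = (μ_n·τ_n − τ_data·x̄)/τ₀ = (14.3656·0.191770 − 0.175719·16.5) / 0.016051 = -0.144472/0.016051 ≈ -9.0.

μ₀ = -9.0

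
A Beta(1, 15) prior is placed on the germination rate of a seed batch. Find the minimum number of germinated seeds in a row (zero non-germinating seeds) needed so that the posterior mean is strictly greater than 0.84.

After k germinated seeds and 0 non-germinating seeds the posterior is Beta(1+k, 15), with mean (1+k)/(1+15+k).
Set (1+k)/(16+k) > 0.84 and solve: k > (0.84·16 − 1)/(1 − 0.84) = 77.750.
The smallest integer exceeding 77.750 is 78.

k = 78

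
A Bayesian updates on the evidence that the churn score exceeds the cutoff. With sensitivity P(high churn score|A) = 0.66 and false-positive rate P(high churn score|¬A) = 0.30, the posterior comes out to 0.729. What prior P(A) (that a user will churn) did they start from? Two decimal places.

P(A) = 0.55

Bayes' rule in odds form gives O(A|E) = O(A)·[P(E|A)/P(E|¬A)], hence O(A) = O(A|E)/LR.
Posterior odds = 0.729/(1−0.729) = 2.6900. LR = 0.66/0.30 = 2.2000.
Prior odds = 2.6900/2.2000 = 1.2227, so P(A) = 1.2227/(1+1.2227) ≈ 0.55.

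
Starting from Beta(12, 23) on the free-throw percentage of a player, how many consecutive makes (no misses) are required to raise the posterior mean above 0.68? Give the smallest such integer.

k = 37

After k makes and 0 misses the posterior is Beta(12+k, 23), with mean (12+k)/(12+23+k).
Set (12+k)/(35+k) > 0.68 and solve: k > (0.68·35 − 12)/(1 − 0.68) = 36.875.
The smallest integer exceeding 36.875 is 37, and checking k=37: (49)/(72) = 0.6806 > 0.68.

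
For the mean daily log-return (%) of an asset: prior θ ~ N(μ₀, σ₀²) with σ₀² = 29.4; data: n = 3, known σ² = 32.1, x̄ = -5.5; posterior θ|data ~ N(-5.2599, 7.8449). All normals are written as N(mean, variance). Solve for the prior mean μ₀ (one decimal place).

The posterior mean is a precision-weighted average: μ_n = (τ₀μ₀ + τ_data·x̄)/(τ₀+τ_data), with τ₀=1/σ₀² and τ_data=n/σ².
Here τ₀ = 1/29.4 = 0.034014 and τ_data = 3/32.1 = 0.093458, so τ_n = 0.127472.
Rearranging for μ₀: μ₀ = (μ_n·τ_n − τ_data·x̄)/τ₀ = (-5.2599·0.127472 − 0.093458·-5.5) / 0.034014 = -0.156471/0.034014 ≈ -4.6.

μ₀ = -4.6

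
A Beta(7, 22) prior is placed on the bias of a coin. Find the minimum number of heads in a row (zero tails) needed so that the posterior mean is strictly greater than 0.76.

k = 63

After k heads and 0 tails the posterior is Beta(7+k, 22), with mean (7+k)/(7+22+k).
Set (7+k)/(29+k) > 0.76 and solve: k > (0.76·29 − 7)/(1 − 0.76) = 62.667.
The smallest integer exceeding 62.667 is 63.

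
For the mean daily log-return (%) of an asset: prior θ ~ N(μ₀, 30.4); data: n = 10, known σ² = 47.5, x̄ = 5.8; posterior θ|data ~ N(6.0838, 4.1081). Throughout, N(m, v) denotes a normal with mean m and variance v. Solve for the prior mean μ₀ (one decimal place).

With known observation variance, the Normal–Normal posterior has precision τ_n = τ₀ + n/σ² and mean μ_n = (τ₀μ₀ + (n/σ²)x̄)/τ_n.
Here τ₀ = 1/30.4 = 0.032895 and τ_data = 10/47.5 = 0.210526, so τ_n = 0.243421.
Rearranging for μ₀: μ₀ = (μ_n·τ_n − τ_data·x̄)/τ₀ = (6.0838·0.243421 − 0.210526·5.8) / 0.032895 = 0.259874/0.032895 ≈ 7.9.

μ₀ = 7.9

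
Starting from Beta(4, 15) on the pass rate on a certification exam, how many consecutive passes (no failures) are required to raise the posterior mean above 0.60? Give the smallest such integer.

k = 19

After k passes and 0 failures the posterior is Beta(4+k, 15), with mean (4+k)/(4+15+k).
Set (4+k)/(19+k) > 0.60 and solve: k > (0.60·19 − 4)/(1 − 0.60) = 18.500.
The smallest integer exceeding 18.500 is 19, and checking k=19: (23)/(38) = 0.6053 > 0.60.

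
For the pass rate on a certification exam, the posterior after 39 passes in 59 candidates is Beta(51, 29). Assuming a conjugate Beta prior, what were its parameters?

Beta is conjugate to the binomial likelihood: posterior = Beta(a+s, b+f).
Subtract the data counts: 51−39=12, 29−20=9.

Beta(12, 9)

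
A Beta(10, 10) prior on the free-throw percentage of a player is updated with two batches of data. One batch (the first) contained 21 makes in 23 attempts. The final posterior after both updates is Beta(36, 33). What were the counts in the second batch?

5 makes and 21 misses

Because Beta–binomial updating is additive in the counts, the combined data contributed (α_post−α_prior, β_post−β_prior) successes and failures.
Total across both batches: 36−10=26 makes, 33−10=23 misses.
Subtract the first batch: 26−21=5 makes and 23−2=21 misses.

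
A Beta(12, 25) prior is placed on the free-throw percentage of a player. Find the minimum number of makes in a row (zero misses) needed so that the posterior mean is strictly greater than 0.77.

k = 72

After k makes and 0 misses the posterior is Beta(12+k, 25), with mean (12+k)/(12+25+k).
Set (12+k)/(37+k) > 0.77 and solve: k > (0.77·37 − 12)/(1 − 0.77) = 71.696.
The smallest integer exceeding 71.696 is 72, and checking k=72: (84)/(109) = 0.7706 > 0.77.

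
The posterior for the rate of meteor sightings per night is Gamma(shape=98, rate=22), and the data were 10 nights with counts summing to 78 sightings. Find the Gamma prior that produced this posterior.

Gamma(shape=20, rate=12)

Gamma–Poisson conjugacy: posterior shape = α + Σxᵢ, posterior rate = β + n.
So α = 98 − 78 = 20 and β = 22 − 10 = 12.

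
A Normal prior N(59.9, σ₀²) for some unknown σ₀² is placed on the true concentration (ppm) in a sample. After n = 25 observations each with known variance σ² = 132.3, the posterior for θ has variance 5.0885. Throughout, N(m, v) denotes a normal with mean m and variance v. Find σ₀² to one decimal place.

Posterior precision equals prior precision plus data precision: 1/σ_n² = 1/σ₀² + n/σ².
So 1/σ₀² = 1/5.0885 − 25/132.3 = 0.196522 − 0.188964 = 0.007558.
Hence σ₀² = 1/0.007558 ≈ 132.3.

σ₀² = 132.3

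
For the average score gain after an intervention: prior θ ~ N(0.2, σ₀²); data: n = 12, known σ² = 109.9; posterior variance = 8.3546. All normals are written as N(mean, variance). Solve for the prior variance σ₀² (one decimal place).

Posterior precision equals prior precision plus data precision: 1/σ_n² = 1/σ₀² + n/σ².
So 1/σ₀² = 1/8.3546 − 12/109.9 = 0.119695 − 0.109190 = 0.010505.
Hence σ₀² = 1/0.010505 ≈ 95.2.

σ₀² = 95.2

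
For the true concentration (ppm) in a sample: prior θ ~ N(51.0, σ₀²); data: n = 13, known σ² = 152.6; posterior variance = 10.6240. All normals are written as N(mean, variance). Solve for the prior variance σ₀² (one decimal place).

σ₀² = 111.9

For the Normal–Normal model with known σ², precisions add: τ_n = τ₀ + n/σ².
So 1/σ₀² = 1/10.6240 − 13/152.6 = 0.094127 − 0.085190 = 0.008937.
Hence σ₀² = 1/0.008937 ≈ 111.9.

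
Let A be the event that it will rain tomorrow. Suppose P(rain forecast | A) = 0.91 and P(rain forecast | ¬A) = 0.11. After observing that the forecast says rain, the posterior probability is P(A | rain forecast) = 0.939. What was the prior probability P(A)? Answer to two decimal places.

Bayes' rule in odds form gives O(A|E) = O(A)·[P(E|A)/P(E|¬A)], hence O(A) = O(A|E)/LR.
Posterior odds = 0.939/(1−0.939) = 15.3934. LR = 0.91/0.11 = 8.2727.
Prior odds = 15.3934/8.2727 = 1.8607, so P(A) = 1.8607/(1+1.8607) ≈ 0.65.

P(A) = 0.65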